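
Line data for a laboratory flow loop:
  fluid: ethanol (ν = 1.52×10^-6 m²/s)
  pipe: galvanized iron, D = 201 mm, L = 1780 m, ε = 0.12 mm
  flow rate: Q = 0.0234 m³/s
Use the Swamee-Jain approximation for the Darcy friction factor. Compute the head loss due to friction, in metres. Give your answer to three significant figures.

h_f ≈ 5.13 m

V = 4Q/(πD²) = 4·0.0234/(π·0.201²) = 0.7375 m/s
Re = VD/ν = 0.7375·0.201/1.52×10^-6 = 9.75×10^4 → turbulent
ε/D = 0.12/201 = 5.97×10^-4
Swamee-Jain: f = 0.02089
h_f = f(L/D)V²/(2g) = 0.02089·(1780/0.201)·0.7375²/(2·9.81) = 5.127 m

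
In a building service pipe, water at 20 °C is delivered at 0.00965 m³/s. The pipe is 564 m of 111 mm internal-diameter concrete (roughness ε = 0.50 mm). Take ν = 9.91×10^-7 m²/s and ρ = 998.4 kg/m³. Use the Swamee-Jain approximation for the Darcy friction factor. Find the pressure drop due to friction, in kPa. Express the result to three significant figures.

Δp ≈ 77.1 kPa

V = 4Q/(πD²) = 4·0.00965/(π·0.111²) = 0.9972 m/s
Re = VD/ν = 0.9972·0.111/9.91×10^-7 = 1.12×10^5 → turbulent
ε/D = 0.50/111 = 0.00450
Swamee-Jain: f = 0.03057
h_f = f(L/D)V²/(2g) = 0.03057·(564/0.111)·0.9972²/(2·9.81) = 7.874 m
Δp = ρg·h_f = 998.4·9.81·7.874 = 77.12 kPa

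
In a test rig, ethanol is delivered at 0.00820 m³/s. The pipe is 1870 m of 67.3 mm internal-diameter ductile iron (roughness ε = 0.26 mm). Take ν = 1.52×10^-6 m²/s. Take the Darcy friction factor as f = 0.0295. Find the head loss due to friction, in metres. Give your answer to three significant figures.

V = 4Q/(πD²) = 4·0.00820/(π·0.0673²) = 2.305 m/s
h_f = f(L/D)V²/(2g) = 0.02950·(1870/0.0673)·2.305²/(2·9.81) = 222.0 m

h_f ≈ 222 m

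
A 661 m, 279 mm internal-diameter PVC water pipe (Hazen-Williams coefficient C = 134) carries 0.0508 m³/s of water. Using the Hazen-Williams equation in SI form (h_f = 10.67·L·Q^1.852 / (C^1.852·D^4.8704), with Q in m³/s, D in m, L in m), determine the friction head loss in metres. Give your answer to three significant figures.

h_f = 10.67·661·0.0508^1.852 / (134^1.852·0.279^4.8704) = 1.631 m

h_f ≈ 1.63 m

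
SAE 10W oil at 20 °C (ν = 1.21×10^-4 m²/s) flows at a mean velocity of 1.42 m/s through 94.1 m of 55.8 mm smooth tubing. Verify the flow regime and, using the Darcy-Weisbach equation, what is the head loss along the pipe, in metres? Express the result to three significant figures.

h_f ≈ 16.9 m

Re = VD/ν = 1.42·0.05580/1.21×10^-4 = 655 → laminar (Re < 2300)
f = 64/Re = 0.09773
h_f = f(L/D)V²/(2g) = 0.09773·(94.1/0.05580)·1.42²/(2·9.81) = 16.94 m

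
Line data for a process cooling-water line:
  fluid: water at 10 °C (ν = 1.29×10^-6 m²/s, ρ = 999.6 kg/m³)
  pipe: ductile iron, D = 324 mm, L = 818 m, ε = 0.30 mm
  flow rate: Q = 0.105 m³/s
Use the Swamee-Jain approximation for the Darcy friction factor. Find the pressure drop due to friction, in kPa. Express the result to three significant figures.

Δp ≈ 41.7 kPa

V = 4Q/(πD²) = 4·0.105/(π·0.324²) = 1.274 m/s
Re = VD/ν = 1.274·0.324/1.29×10^-6 = 3.20×10^5 → turbulent
ε/D = 0.30/324 = 9.26×10^-4
Swamee-Jain: f = 0.02037
h_f = f(L/D)V²/(2g) = 0.02037·(818/0.324)·1.274²/(2·9.81) = 4.252 m
Δp = ρg·h_f = 999.6·9.81·4.252 = 41.69 kPa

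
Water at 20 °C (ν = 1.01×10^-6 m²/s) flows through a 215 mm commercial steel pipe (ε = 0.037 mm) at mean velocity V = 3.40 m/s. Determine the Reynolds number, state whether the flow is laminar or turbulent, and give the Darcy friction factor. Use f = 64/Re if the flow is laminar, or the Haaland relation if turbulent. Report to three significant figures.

Re ≈ 7.24×10^5; turbulent; f ≈ 0.0146

Re = VD/ν = 3.400·0.215/1.01×10^-6 = 7.24×10^5
Re > 4000 → turbulent; ε/D = 1.72×10^-4
Haaland: f = 0.01458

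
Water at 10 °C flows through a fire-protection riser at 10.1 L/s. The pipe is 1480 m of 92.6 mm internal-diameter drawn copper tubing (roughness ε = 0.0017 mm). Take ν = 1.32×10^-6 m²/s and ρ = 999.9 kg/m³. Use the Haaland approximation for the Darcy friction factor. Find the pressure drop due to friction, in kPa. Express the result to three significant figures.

Δp ≈ 318 kPa

V = 4Q/(πD²) = 4·0.0101/(π·0.0926²) = 1.500 m/s
Re = VD/ν = 1.500·0.0926/1.32×10^-6 = 1.05×10^5 → turbulent
ε/D = 0.0017/92.6 = 1.84×10^-5
Haaland: f = 0.01771
h_f = f(L/D)V²/(2g) = 0.01771·(1480/0.0926)·1.500²/(2·9.81) = 32.45 m
Δp = ρg·h_f = 999.9·9.81·32.45 = 318.3 kPa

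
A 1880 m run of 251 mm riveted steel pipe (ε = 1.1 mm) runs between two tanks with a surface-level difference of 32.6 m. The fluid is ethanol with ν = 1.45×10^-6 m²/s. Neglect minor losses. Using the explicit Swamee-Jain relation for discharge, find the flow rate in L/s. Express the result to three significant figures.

Q ≈ 84.1 L/s

Swamee-Jain (Type II): Q = -0.965·√(gD⁵h_f/L)·ln[ε/(3.7D) + √(3.17ν²L/(gD³h_f))]
√(gD⁵h_f/L) = √(9.81·0.251⁵·32.6/1880) = 0.01302
ε/(3.7D) = 0.00118; √(3.17ν²L/(gD³h_f)) = 4.98×10^-5
Q = -0.965·0.01302·ln(0.001234) = 0.08413 m³/s
Check: V = 1.70 m/s, Re = 2.94×10^5, f = 0.02969, h_f = 32.8 m ≈ 32.6 m ✓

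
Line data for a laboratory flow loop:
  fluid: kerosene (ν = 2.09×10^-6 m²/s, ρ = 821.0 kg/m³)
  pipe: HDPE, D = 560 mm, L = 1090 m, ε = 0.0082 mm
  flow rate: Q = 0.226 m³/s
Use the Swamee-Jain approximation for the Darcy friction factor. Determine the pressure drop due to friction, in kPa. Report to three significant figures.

V = 4Q/(πD²) = 4·0.226/(π·0.560²) = 0.9176 m/s
Re = VD/ν = 0.9176·0.560/2.09×10^-6 = 2.46×10^5 → turbulent
ε/D = 0.0082/560 = 1.46×10^-5
Swamee-Jain: f = 0.01508
h_f = f(L/D)V²/(2g) = 0.01508·(1090/0.560)·0.9176²/(2·9.81) = 1.259 m
Δp = ρg·h_f = 821.0·9.81·1.259 = 10.14 kPa

Δp ≈ 10.1 kPa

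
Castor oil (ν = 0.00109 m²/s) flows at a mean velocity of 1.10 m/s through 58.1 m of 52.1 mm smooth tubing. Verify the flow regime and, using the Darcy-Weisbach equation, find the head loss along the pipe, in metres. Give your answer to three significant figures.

h_f ≈ 83.7 m

Re = VD/ν = 1.10·0.05210/0.00109 = 52.6 → laminar (Re < 2300)
f = 64/Re = 1.217
h_f = f(L/D)V²/(2g) = 1.217·(58.1/0.05210)·1.10²/(2·9.81) = 83.71 m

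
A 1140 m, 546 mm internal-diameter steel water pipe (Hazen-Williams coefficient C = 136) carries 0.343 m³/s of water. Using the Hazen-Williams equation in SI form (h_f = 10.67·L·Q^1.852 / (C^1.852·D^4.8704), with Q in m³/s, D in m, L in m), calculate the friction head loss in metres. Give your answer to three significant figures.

h_f = 10.67·1140·0.343^1.852 / (136^1.852·0.546^4.8704) = 3.574 m

h_f ≈ 3.57 m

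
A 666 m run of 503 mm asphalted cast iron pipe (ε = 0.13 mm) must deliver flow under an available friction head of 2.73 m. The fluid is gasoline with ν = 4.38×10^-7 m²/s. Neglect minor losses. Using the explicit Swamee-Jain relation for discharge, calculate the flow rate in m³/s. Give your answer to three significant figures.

Swamee-Jain (Type II): Q = -0.965·√(gD⁵h_f/L)·ln[ε/(3.7D) + √(3.17ν²L/(gD³h_f))]
√(gD⁵h_f/L) = √(9.81·0.503⁵·2.73/666) = 0.03598
ε/(3.7D) = 6.99×10^-5; √(3.17ν²L/(gD³h_f)) = 1.09×10^-5
Q = -0.965·0.03598·ln(8.075×10^-5) = 0.3272 m³/s
Check: V = 1.65 m/s, Re = 1.89×10^6, f = 0.01500, h_f = 2.75 m ≈ 2.73 m ✓

Q ≈ 0.327 m³/s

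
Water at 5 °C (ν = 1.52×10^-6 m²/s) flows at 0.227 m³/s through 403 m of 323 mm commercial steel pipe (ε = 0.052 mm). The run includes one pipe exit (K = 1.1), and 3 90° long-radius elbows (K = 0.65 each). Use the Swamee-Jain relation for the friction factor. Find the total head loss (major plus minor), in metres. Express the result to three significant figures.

V = 4Q/(πD²) = 2.770 m/s; V²/2g = 0.3912 m
Re = 5.89×10^5, ε/D = 1.61×10^-4 → f = 0.01491 (Swamee-Jain)
Major: h_f = f(L/D)·V²/2g = 0.01491·1248·0.3912 = 7.276 m
Minor: ΣK = 3.05; h_m = ΣK·V²/2g = 1.193 m
Total H_L = 7.276 + 1.193 = 8.469 m

H_L ≈ 8.47 m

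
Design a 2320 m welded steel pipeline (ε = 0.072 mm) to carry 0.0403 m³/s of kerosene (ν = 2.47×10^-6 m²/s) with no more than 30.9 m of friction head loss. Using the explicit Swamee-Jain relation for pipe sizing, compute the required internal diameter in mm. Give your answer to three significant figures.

D ≈ 184 mm

Swamee-Jain (Type III): D = 0.66·[ε^1.25·(LQ²/(gh_f))^4.75 + ν·Q^9.4·(L/(gh_f))^5.2]^0.04
LQ²/(gh_f) = 0.01243; L/(gh_f) = 7.654
Term 1 = ε^1.25·(…)^4.75 = 5.89×10^-15; Term 2 = ν·Q^9.4·(…)^5.2 = 7.56×10^-15
D = 0.66·(5.89×10^-15 + 7.56×10^-15)^0.04 = 0.1840 m = 184 mm
Check: V = 1.52 m/s, Re = 1.13×10^5, f = 0.01960, h_f = 29.0 m ≈ 30.9 m ✓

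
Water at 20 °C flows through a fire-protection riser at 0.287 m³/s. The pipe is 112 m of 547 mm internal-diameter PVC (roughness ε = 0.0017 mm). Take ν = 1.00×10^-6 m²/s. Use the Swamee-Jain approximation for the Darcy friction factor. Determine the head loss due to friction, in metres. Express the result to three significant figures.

h_f ≈ 0.195 m

V = 4Q/(πD²) = 4·0.287/(π·0.547²) = 1.221 m/s
Re = VD/ν = 1.221·0.547/1.00×10^-6 = 6.68×10^5 → turbulent
ε/D = 0.0017/547 = 3.11×10^-6
Swamee-Jain: f = 0.01250
h_f = f(L/D)V²/(2g) = 0.01250·(112/0.547)·1.221²/(2·9.81) = 0.1945 m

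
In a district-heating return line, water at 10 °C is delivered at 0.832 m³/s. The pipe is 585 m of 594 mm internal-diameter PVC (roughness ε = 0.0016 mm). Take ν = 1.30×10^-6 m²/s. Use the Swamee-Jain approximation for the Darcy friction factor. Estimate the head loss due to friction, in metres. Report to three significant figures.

h_f ≈ 5.02 m

V = 4Q/(πD²) = 4·0.832/(π·0.594²) = 3.002 m/s
Re = VD/ν = 3.002·0.594/1.30×10^-6 = 1.37×10^6 → turbulent
ε/D = 0.0016/594 = 2.69×10^-6
Swamee-Jain: f = 0.01110
h_f = f(L/D)V²/(2g) = 0.01110·(585/0.594)·3.002²/(2·9.81) = 5.021 m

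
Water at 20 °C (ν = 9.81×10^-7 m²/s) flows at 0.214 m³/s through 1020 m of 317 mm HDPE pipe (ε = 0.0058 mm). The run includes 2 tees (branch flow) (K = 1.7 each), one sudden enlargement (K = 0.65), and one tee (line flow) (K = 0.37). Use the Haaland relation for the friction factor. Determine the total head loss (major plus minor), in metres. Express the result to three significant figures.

V = 4Q/(πD²) = 2.711 m/s; V²/2g = 0.3747 m
Re = 8.76×10^5, ε/D = 1.83×10^-5 → f = 0.01216 (Haaland)
Major: h_f = f(L/D)·V²/2g = 0.01216·3218·0.3747 = 14.66 m
Minor: ΣK = 4.42; h_m = ΣK·V²/2g = 1.656 m
Total H_L = 14.66 + 1.656 = 16.32 m

H_L ≈ 16.3 m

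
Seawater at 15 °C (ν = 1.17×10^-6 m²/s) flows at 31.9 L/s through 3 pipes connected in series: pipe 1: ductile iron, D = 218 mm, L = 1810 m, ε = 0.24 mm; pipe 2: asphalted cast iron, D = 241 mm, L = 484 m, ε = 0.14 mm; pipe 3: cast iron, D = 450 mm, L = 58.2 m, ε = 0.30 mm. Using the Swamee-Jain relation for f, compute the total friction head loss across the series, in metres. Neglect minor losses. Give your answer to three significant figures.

Pipe 1: V = 0.8546 m/s, Re = 1.59×10^5, ε/D = 0.00110, f = 0.02188, h_1 = f(L/D)V²/2g = 6.764 m
Pipe 2: V = 0.6993 m/s, Re = 1.44×10^5, ε/D = 5.81×10^-4, f = 0.01994, h_2 = f(L/D)V²/2g = 0.9980 m
Pipe 3: V = 0.2006 m/s, Re = 7.71×10^4, ε/D = 6.67×10^-4, f = 0.02178, h_3 = f(L/D)V²/2g = 0.005777 m
Series → Q common, losses add: H = Σh = 7.768 m

H ≈ 7.77 m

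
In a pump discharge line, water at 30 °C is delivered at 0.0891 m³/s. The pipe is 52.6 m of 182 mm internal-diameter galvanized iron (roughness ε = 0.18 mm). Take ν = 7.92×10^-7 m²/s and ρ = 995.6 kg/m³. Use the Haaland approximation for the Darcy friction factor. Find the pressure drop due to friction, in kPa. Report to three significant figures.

Δp ≈ 33.7 kPa

V = 4Q/(πD²) = 4·0.0891/(π·0.182²) = 3.425 m/s
Re = VD/ν = 3.425·0.182/7.92×10^-7 = 7.87×10^5 → turbulent
ε/D = 0.18/182 = 9.89×10^-4
Haaland: f = 0.01996
h_f = f(L/D)V²/(2g) = 0.01996·(52.6/0.182)·3.425²/(2·9.81) = 3.449 m
Δp = ρg·h_f = 995.6·9.81·3.449 = 33.69 kPa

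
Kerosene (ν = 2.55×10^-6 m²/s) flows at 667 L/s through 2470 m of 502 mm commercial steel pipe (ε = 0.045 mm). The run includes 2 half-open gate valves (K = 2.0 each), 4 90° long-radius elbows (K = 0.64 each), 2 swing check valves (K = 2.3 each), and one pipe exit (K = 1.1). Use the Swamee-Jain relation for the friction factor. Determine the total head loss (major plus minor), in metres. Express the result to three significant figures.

H_L ≈ 46.7 m

V = 4Q/(πD²) = 3.370 m/s; V²/2g = 0.5788 m
Re = 6.63×10^5, ε/D = 8.96×10^-5 → f = 0.01389 (Swamee-Jain)
Major: h_f = f(L/D)·V²/2g = 0.01389·4920·0.5788 = 39.57 m
Minor: ΣK = 12.3; h_m = ΣK·V²/2g = 7.097 m
Total H_L = 39.57 + 7.097 = 46.67 m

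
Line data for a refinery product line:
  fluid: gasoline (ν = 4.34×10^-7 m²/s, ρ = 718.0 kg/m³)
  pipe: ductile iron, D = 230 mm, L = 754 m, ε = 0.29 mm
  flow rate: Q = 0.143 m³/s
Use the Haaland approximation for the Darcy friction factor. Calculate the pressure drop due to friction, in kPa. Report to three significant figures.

Δp ≈ 292 kPa

V = 4Q/(πD²) = 4·0.143/(π·0.230²) = 3.442 m/s
Re = VD/ν = 3.442·0.230/4.34×10^-7 = 1.82×10^6 → turbulent
ε/D = 0.29/230 = 0.00126
Haaland: f = 0.02096
h_f = f(L/D)V²/(2g) = 0.02096·(754/0.230)·3.442²/(2·9.81) = 41.48 m
Δp = ρg·h_f = 718.0·9.81·41.48 = 292.2 kPa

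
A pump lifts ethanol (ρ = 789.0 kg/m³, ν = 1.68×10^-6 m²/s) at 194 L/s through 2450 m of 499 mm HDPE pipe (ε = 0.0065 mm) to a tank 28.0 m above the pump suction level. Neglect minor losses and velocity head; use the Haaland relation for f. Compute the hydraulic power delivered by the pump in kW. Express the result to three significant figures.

V = 4Q/(πD²) = 0.9920 m/s; Re = 2.95×10^5; ε/D = 1.30×10^-5; f = 0.01450
h_f = f(L/D)V²/2g = 3.570 m
Total head H = z + h_f = 28.0 + 3.570 = 31.57 m
P_hyd = ρgQH = 789.0·9.81·0.194·31.57 = 47.40 kW

P_hyd ≈ 47.4 kW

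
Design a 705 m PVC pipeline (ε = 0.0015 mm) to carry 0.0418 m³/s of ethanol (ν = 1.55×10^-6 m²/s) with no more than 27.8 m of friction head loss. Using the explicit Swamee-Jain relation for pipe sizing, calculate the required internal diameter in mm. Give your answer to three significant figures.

D ≈ 143 mm

Swamee-Jain (Type III): D = 0.66·[ε^1.25·(LQ²/(gh_f))^4.75 + ν·Q^9.4·(L/(gh_f))^5.2]^0.04
LQ²/(gh_f) = 0.004517; L/(gh_f) = 2.585
Term 1 = ε^1.25·(…)^4.75 = 3.81×10^-19; Term 2 = ν·Q^9.4·(…)^5.2 = 2.37×10^-17
D = 0.66·(3.81×10^-19 + 2.37×10^-17)^0.04 = 0.1428 m = 143 mm
Check: V = 2.61 m/s, Re = 2.40×10^5, f = 0.01510, h_f = 25.9 m ≈ 27.8 m ✓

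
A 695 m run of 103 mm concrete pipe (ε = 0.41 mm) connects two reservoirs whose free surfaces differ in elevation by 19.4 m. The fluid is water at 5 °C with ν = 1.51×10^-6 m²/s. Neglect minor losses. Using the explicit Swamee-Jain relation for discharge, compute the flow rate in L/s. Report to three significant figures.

Swamee-Jain (Type II): Q = -0.965·√(gD⁵h_f/L)·ln[ε/(3.7D) + √(3.17ν²L/(gD³h_f))]
√(gD⁵h_f/L) = √(9.81·0.103⁵·19.4/695) = 0.001782
ε/(3.7D) = 0.00108; √(3.17ν²L/(gD³h_f)) = 1.55×10^-4
Q = -0.965·0.001782·ln(0.001231) = 0.01152 m³/s
Check: V = 1.38 m/s, Re = 9.43×10^4, f = 0.02978, h_f = 19.6 m ≈ 19.4 m ✓

Q ≈ 11.5 L/s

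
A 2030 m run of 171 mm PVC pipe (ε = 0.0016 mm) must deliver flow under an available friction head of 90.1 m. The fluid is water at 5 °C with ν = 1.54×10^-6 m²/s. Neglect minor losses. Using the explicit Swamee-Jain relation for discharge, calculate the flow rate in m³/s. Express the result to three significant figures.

Swamee-Jain (Type II): Q = -0.965·√(gD⁵h_f/L)·ln[ε/(3.7D) + √(3.17ν²L/(gD³h_f))]
√(gD⁵h_f/L) = √(9.81·0.171⁵·90.1/2030) = 0.007979
ε/(3.7D) = 2.53×10^-6; √(3.17ν²L/(gD³h_f)) = 5.88×10^-5
Q = -0.965·0.007979·ln(6.129×10^-5) = 0.07468 m³/s
Check: V = 3.25 m/s, Re = 3.61×10^5, f = 0.01401, h_f = 89.7 m ≈ 90.1 m ✓

Q ≈ 0.0747 m³/s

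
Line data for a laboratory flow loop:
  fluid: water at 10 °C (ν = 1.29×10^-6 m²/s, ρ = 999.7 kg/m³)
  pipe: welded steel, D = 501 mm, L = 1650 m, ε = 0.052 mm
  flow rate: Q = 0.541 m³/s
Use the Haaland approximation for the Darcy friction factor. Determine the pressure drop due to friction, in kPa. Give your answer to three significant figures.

Δp ≈ 165 kPa

V = 4Q/(πD²) = 4·0.541/(π·0.501²) = 2.744 m/s
Re = VD/ν = 2.744·0.501/1.29×10^-6 = 1.07×10^6 → turbulent
ε/D = 0.052/501 = 1.04×10^-4
Haaland: f = 0.01332
h_f = f(L/D)V²/(2g) = 0.01332·(1650/0.501)·2.744²/(2·9.81) = 16.83 m
Δp = ρg·h_f = 999.7·9.81·16.83 = 165.1 kPa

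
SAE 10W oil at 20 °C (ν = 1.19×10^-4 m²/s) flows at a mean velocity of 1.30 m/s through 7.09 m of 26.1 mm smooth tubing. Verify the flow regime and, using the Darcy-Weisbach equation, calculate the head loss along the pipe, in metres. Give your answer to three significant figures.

h_f ≈ 5.25 m

Re = VD/ν = 1.30·0.02610/1.19×10^-4 = 285 → laminar (Re < 2300)
f = 64/Re = 0.2245
h_f = f(L/D)V²/(2g) = 0.2245·(7.09/0.02610)·1.30²/(2·9.81) = 5.252 m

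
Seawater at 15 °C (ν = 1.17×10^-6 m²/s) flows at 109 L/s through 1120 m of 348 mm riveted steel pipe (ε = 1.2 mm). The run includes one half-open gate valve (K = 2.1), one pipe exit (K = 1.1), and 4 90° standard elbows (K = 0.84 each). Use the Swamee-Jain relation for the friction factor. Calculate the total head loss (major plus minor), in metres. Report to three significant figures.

H_L ≈ 6.41 m

V = 4Q/(πD²) = 1.146 m/s; V²/2g = 0.06694 m
Re = 3.41×10^5, ε/D = 0.00345 → f = 0.02771 (Swamee-Jain)
Major: h_f = f(L/D)·V²/2g = 0.02771·3218·0.06694 = 5.970 m
Minor: ΣK = 6.56; h_m = ΣK·V²/2g = 0.4391 m
Total H_L = 5.970 + 0.4391 = 6.410 m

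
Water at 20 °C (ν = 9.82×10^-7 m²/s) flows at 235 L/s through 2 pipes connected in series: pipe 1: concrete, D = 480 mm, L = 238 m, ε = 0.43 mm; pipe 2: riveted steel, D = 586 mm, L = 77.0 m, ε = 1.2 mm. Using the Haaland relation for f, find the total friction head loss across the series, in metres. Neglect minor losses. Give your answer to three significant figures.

Pipe 1: V = 1.299 m/s, Re = 6.35×10^5, ε/D = 8.96×10^-4, f = 0.01961, h_1 = f(L/D)V²/2g = 0.8357 m
Pipe 2: V = 0.8713 m/s, Re = 5.20×10^5, ε/D = 0.00205, f = 0.02392, h_2 = f(L/D)V²/2g = 0.1216 m
Series → Q common, losses add: H = Σh = 0.9573 m

H ≈ 0.957 m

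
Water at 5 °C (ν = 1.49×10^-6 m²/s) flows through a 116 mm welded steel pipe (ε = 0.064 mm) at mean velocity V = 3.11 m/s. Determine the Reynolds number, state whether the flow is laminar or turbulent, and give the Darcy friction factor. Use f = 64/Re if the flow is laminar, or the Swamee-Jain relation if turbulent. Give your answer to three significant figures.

Re = VD/ν = 3.110·0.116/1.49×10^-6 = 2.42×10^5
Re > 4000 → turbulent; ε/D = 5.52×10^-4
Swamee-Jain: f = 0.01891

Re ≈ 2.42×10^5; turbulent; f ≈ 0.0189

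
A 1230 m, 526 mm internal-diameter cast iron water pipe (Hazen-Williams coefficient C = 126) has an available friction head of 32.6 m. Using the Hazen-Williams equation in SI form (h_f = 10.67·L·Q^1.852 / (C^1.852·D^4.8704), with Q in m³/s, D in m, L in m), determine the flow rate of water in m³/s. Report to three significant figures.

Rearranging: Q = [h_f·C^1.852·D^4.8704 / (10.67·L)]^(1/1.852)
Q = [32.6·126^1.852·0.526^4.8704 / (10.67·1230)]^0.540 = 0.9122 m³/s

Q ≈ 0.912 m³/s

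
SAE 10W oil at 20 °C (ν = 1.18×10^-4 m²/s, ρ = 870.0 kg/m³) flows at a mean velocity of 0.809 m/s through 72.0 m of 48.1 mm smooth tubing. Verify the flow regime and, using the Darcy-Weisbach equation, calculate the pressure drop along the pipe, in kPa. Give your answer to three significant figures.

Re = VD/ν = 0.809·0.04810/1.18×10^-4 = 330 → laminar (Re < 2300)
f = 64/Re = 0.1941
h_f = f(L/D)V²/(2g) = 0.1941·(72.0/0.04810)·0.809²/(2·9.81) = 9.691 m
Δp = ρg·h_f = 870.0·9.81·9.691 = 82.71 kPa

Δp ≈ 82.7 kPa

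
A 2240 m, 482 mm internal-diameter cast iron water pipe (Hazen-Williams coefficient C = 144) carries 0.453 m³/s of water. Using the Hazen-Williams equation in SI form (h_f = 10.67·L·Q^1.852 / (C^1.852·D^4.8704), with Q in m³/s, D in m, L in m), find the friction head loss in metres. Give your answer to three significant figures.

h_f = 10.67·2240·0.453^1.852 / (144^1.852·0.482^4.8704) = 19.40 m

h_f ≈ 19.4 m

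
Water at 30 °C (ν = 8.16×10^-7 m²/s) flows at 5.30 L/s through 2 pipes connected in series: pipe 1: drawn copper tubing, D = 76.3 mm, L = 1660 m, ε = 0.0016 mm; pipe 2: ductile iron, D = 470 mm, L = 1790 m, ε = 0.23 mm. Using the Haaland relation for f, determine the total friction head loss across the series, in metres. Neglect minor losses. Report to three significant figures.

Pipe 1: V = 1.159 m/s, Re = 1.08×10^5, ε/D = 2.10×10^-5, f = 0.01761, h_1 = f(L/D)V²/2g = 26.24 m
Pipe 2: V = 0.03055 m/s, Re = 1.76×10^4, ε/D = 4.89×10^-4, f = 0.02742, h_2 = f(L/D)V²/2g = 0.004967 m
Series → Q common, losses add: H = Σh = 26.25 m

H ≈ 26.2 m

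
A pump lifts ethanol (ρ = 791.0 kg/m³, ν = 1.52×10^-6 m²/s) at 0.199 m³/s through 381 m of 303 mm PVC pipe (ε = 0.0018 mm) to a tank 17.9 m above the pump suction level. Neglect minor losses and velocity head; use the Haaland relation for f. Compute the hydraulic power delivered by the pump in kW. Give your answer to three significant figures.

P_hyd ≈ 37.4 kW

V = 4Q/(πD²) = 2.760 m/s; Re = 5.50×10^5; ε/D = 5.94×10^-6; f = 0.01291
h_f = f(L/D)V²/2g = 6.303 m
Total head H = z + h_f = 17.9 + 6.303 = 24.20 m
P_hyd = ρgQH = 791.0·9.81·0.199·24.20 = 37.37 kW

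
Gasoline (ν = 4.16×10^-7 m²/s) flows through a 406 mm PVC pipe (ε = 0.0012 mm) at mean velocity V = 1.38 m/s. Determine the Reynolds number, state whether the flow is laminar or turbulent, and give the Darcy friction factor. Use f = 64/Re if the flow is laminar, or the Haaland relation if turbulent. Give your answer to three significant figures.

Re = VD/ν = 1.380·0.406/4.16×10^-7 = 1.35×10^6
Re > 4000 → turbulent; ε/D = 2.96×10^-6
Haaland: f = 0.01109

Re ≈ 1.35×10^6; turbulent; f ≈ 0.0111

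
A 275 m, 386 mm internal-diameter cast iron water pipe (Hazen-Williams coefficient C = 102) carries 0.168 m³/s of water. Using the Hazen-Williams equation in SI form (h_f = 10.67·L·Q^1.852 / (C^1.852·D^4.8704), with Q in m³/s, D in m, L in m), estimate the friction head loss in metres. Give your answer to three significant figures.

h_f = 10.67·275·0.168^1.852 / (102^1.852·0.386^4.8704) = 2.120 m

h_f ≈ 2.12 m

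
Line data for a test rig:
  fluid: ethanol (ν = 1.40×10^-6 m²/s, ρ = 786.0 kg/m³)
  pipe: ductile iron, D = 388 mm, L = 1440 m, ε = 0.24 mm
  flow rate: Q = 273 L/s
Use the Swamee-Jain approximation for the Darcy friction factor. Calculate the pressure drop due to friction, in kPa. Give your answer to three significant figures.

Δp ≈ 142 kPa

V = 4Q/(πD²) = 4·0.273/(π·0.388²) = 2.309 m/s
Re = VD/ν = 2.309·0.388/1.40×10^-6 = 6.40×10^5 → turbulent
ε/D = 0.24/388 = 6.19×10^-4
Swamee-Jain: f = 0.01830
h_f = f(L/D)V²/(2g) = 0.01830·(1440/0.388)·2.309²/(2·9.81) = 18.45 m
Δp = ρg·h_f = 786.0·9.81·18.45 = 142.3 kPa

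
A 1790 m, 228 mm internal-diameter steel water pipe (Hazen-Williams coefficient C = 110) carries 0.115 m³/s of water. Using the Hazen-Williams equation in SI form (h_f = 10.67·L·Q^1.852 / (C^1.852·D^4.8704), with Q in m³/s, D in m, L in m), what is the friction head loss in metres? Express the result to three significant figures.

h_f ≈ 77.2 m

h_f = 10.67·1790·0.115^1.852 / (110^1.852·0.228^4.8704) = 77.25 m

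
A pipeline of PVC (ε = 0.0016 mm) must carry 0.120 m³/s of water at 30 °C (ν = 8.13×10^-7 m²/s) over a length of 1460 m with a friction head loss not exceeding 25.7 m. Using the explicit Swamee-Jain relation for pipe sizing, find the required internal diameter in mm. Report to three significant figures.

Swamee-Jain (Type III): D = 0.66·[ε^1.25·(LQ²/(gh_f))^4.75 + ν·Q^9.4·(L/(gh_f))^5.2]^0.04
LQ²/(gh_f) = 0.08339; L/(gh_f) = 5.791
Term 1 = ε^1.25·(…)^4.75 = 4.27×10^-13; Term 2 = ν·Q^9.4·(…)^5.2 = 1.66×10^-11
D = 0.66·(4.27×10^-13 + 1.66×10^-11)^0.04 = 0.2448 m = 245 mm
Check: V = 2.55 m/s, Re = 7.68×10^5, f = 0.01228, h_f = 24.3 m ≈ 25.7 m ✓

D ≈ 245 mm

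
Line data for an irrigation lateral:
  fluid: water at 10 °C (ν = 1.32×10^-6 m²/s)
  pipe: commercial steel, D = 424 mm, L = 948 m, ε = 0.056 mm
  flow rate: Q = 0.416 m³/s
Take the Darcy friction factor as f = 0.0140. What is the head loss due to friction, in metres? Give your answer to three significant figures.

V = 4Q/(πD²) = 4·0.416/(π·0.424²) = 2.946 m/s
h_f = f(L/D)V²/(2g) = 0.01400·(948/0.424)·2.946²/(2·9.81) = 13.85 m

h_f ≈ 13.8 m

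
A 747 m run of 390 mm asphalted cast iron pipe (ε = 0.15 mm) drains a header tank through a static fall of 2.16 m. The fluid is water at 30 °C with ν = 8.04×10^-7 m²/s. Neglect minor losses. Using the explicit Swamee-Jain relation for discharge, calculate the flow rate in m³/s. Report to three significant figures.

Swamee-Jain (Type II): Q = -0.965·√(gD⁵h_f/L)·ln[ε/(3.7D) + √(3.17ν²L/(gD³h_f))]
√(gD⁵h_f/L) = √(9.81·0.390⁵·2.16/747) = 0.01600
ε/(3.7D) = 1.04×10^-4; √(3.17ν²L/(gD³h_f)) = 3.49×10^-5
Q = -0.965·0.01600·ln(1.388×10^-4) = 0.1371 m³/s
Check: V = 1.15 m/s, Re = 5.57×10^5, f = 0.01690, h_f = 2.17 m ≈ 2.16 m ✓

Q ≈ 0.137 m³/s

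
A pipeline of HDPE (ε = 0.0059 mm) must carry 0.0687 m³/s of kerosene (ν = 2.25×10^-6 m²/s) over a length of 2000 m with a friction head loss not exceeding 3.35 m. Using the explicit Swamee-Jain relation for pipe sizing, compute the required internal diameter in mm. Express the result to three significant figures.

Swamee-Jain (Type III): D = 0.66·[ε^1.25·(LQ²/(gh_f))^4.75 + ν·Q^9.4·(L/(gh_f))^5.2]^0.04
LQ²/(gh_f) = 0.2872; L/(gh_f) = 60.86
Term 1 = ε^1.25·(…)^4.75 = 7.77×10^-10; Term 2 = ν·Q^9.4·(…)^5.2 = 4.99×10^-8
D = 0.66·(7.77×10^-10 + 4.99×10^-8)^0.04 = 0.3371 m = 337 mm
Check: V = 0.770 m/s, Re = 1.15×10^5, f = 0.01746, h_f = 3.13 m ≈ 3.35 m ✓

D ≈ 337 mm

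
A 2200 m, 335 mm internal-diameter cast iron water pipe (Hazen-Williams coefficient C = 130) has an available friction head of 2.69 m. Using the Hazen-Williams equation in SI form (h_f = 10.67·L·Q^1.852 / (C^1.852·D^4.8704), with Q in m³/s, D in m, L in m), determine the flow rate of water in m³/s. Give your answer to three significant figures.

Q ≈ 0.0546 m³/s

Rearranging: Q = [h_f·C^1.852·D^4.8704 / (10.67·L)]^(1/1.852)
Q = [2.69·130^1.852·0.335^4.8704 / (10.67·2200)]^0.540 = 0.05458 m³/s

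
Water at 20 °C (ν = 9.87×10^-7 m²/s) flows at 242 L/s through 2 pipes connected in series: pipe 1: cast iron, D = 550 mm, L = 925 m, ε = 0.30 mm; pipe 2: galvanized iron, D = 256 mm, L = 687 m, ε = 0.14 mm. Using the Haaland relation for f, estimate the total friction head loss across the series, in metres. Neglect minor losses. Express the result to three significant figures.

H ≈ 54.2 m

Pipe 1: V = 1.019 m/s, Re = 5.68×10^5, ε/D = 5.45×10^-4, f = 0.01777, h_1 = f(L/D)V²/2g = 1.581 m
Pipe 2: V = 4.702 m/s, Re = 1.22×10^6, ε/D = 5.47×10^-4, f = 0.01741, h_2 = f(L/D)V²/2g = 52.65 m
Series → Q common, losses add: H = Σh = 54.23 m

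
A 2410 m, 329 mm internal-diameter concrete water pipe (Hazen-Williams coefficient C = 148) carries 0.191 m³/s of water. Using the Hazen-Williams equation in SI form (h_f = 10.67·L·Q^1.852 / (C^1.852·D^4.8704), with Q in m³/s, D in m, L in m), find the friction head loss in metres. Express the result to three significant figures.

h_f = 10.67·2410·0.191^1.852 / (148^1.852·0.329^4.8704) = 25.75 m

h_f ≈ 25.8 m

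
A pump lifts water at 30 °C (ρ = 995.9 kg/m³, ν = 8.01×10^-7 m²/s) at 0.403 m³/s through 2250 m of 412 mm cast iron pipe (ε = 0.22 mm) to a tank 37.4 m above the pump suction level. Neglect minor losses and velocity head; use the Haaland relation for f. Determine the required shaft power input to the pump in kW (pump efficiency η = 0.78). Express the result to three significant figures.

V = 4Q/(πD²) = 3.023 m/s; Re = 1.55×10^6; ε/D = 5.34×10^-4; f = 0.01726
h_f = f(L/D)V²/2g = 43.89 m
Total head H = z + h_f = 37.4 + 43.89 = 81.29 m
P_hyd = ρgQH = 995.9·9.81·0.403·81.29 = 320.1 kW
P_shaft = P_hyd/η = 320.1/0.78 = 410.3 kW

P_shaft ≈ 410 kW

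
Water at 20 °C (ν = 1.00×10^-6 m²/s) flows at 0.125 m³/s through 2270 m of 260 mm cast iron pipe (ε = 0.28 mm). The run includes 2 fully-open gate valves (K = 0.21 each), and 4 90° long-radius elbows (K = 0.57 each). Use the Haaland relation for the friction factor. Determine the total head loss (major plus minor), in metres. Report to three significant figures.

V = 4Q/(πD²) = 2.354 m/s; V²/2g = 0.2825 m
Re = 6.12×10^5, ε/D = 0.00108 → f = 0.02044 (Haaland)
Major: h_f = f(L/D)·V²/2g = 0.02044·8731·0.2825 = 50.42 m
Minor: ΣK = 2.70; h_m = ΣK·V²/2g = 0.7628 m
Total H_L = 50.42 + 0.7628 = 51.19 m

H_L ≈ 51.2 m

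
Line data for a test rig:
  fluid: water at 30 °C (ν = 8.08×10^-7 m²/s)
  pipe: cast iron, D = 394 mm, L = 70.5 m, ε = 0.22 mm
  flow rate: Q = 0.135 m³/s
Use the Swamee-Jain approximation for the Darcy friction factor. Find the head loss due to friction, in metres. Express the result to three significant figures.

V = 4Q/(πD²) = 4·0.135/(π·0.394²) = 1.107 m/s
Re = VD/ν = 1.107·0.394/8.08×10^-7 = 5.40×10^5 → turbulent
ε/D = 0.22/394 = 5.58×10^-4
Swamee-Jain: f = 0.01807
h_f = f(L/D)V²/(2g) = 0.01807·(70.5/0.394)·1.107²/(2·9.81) = 0.2020 m

h_f ≈ 0.202 m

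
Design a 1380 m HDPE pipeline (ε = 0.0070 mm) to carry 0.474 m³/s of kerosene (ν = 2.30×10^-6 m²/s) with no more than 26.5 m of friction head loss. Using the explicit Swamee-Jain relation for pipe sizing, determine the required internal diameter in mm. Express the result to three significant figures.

Swamee-Jain (Type III): D = 0.66·[ε^1.25·(LQ²/(gh_f))^4.75 + ν·Q^9.4·(L/(gh_f))^5.2]^0.04
LQ²/(gh_f) = 1.193; L/(gh_f) = 5.308
Term 1 = ε^1.25·(…)^4.75 = 8.31×10^-7; Term 2 = ν·Q^9.4·(…)^5.2 = 1.21×10^-5
D = 0.66·(8.31×10^-7 + 1.21×10^-5)^0.04 = 0.4208 m = 421 mm
Check: V = 3.41 m/s, Re = 6.24×10^5, f = 0.01289, h_f = 25.0 m ≈ 26.5 m ✓

D ≈ 421 mm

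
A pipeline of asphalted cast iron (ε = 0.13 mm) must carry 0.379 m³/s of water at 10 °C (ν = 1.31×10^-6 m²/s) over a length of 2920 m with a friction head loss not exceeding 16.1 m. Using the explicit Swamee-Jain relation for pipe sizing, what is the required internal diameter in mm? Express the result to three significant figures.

D ≈ 515 mm

Swamee-Jain (Type III): D = 0.66·[ε^1.25·(LQ²/(gh_f))^4.75 + ν·Q^9.4·(L/(gh_f))^5.2]^0.04
LQ²/(gh_f) = 2.656; L/(gh_f) = 18.49
Term 1 = ε^1.25·(…)^4.75 = 0.00144; Term 2 = ν·Q^9.4·(…)^5.2 = 5.55×10^-4
D = 0.66·(0.00144 + 5.55×10^-4)^0.04 = 0.5146 m = 515 mm
Check: V = 1.82 m/s, Re = 7.16×10^5, f = 0.01560, h_f = 15.0 m ≈ 16.1 m ✓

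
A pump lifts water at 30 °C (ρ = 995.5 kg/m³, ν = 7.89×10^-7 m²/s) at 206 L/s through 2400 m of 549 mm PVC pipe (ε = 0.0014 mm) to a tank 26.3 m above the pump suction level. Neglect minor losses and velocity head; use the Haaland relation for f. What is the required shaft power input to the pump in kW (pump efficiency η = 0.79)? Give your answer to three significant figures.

V = 4Q/(πD²) = 0.8702 m/s; Re = 6.06×10^5; ε/D = 2.55×10^-6; f = 0.01266
h_f = f(L/D)V²/2g = 2.136 m
Total head H = z + h_f = 26.3 + 2.136 = 28.44 m
P_hyd = ρgQH = 995.5·9.81·0.206·28.44 = 57.21 kW
P_shaft = P_hyd/η = 57.21/0.79 = 72.41 kW

P_shaft ≈ 72.4 kW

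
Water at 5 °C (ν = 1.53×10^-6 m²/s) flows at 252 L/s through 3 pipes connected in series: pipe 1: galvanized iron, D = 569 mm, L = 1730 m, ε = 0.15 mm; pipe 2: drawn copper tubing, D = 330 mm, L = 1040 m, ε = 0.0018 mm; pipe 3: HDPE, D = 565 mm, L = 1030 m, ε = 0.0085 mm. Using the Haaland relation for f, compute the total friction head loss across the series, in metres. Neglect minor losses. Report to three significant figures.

H ≈ 21.3 m

Pipe 1: V = 0.9910 m/s, Re = 3.69×10^5, ε/D = 2.64×10^-4, f = 0.01624, h_1 = f(L/D)V²/2g = 2.471 m
Pipe 2: V = 2.946 m/s, Re = 6.35×10^5, ε/D = 5.45×10^-6, f = 0.01259, h_2 = f(L/D)V²/2g = 17.56 m
Pipe 3: V = 1.005 m/s, Re = 3.71×10^5, ε/D = 1.50×10^-5, f = 0.01393, h_3 = f(L/D)V²/2g = 1.308 m
Series → Q common, losses add: H = Σh = 21.34 m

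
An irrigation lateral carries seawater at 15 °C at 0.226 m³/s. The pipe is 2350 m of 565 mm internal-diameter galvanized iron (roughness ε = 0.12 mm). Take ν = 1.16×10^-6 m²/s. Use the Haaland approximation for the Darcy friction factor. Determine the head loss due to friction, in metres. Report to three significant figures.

V = 4Q/(πD²) = 4·0.226/(π·0.565²) = 0.9014 m/s
Re = VD/ν = 0.9014·0.565/1.16×10^-6 = 4.39×10^5 → turbulent
ε/D = 0.12/565 = 2.12×10^-4
Haaland: f = 0.01557
h_f = f(L/D)V²/(2g) = 0.01557·(2350/0.565)·0.9014²/(2·9.81) = 2.682 m

h_f ≈ 2.68 m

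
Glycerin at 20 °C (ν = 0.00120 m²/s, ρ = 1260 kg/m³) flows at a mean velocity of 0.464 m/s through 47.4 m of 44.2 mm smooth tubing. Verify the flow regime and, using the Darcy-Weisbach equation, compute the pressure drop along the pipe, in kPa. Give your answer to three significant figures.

Δp ≈ 545 kPa

Re = VD/ν = 0.464·0.04420/0.00120 = 17.1 → laminar (Re < 2300)
f = 64/Re = 3.745
h_f = f(L/D)V²/(2g) = 3.745·(47.4/0.04420)·0.464²/(2·9.81) = 44.07 m
Δp = ρg·h_f = 1260·9.81·44.07 = 544.7 kPa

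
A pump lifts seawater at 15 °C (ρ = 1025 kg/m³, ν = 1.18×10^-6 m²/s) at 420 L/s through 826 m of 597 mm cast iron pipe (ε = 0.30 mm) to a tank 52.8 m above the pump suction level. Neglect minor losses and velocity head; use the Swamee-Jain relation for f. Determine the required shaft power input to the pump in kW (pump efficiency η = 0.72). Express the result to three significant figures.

V = 4Q/(πD²) = 1.500 m/s; Re = 7.59×10^5; ε/D = 5.03×10^-4; f = 0.01748
h_f = f(L/D)V²/2g = 2.774 m
Total head H = z + h_f = 52.8 + 2.774 = 55.57 m
P_hyd = ρgQH = 1025·9.81·0.420·55.57 = 234.7 kW
P_shaft = P_hyd/η = 234.7/0.72 = 326.0 kW

P_shaft ≈ 326 kW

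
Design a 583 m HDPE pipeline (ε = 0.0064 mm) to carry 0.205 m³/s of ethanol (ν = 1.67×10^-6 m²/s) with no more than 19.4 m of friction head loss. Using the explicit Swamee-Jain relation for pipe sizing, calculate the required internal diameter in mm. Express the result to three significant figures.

Swamee-Jain (Type III): D = 0.66·[ε^1.25·(LQ²/(gh_f))^4.75 + ν·Q^9.4·(L/(gh_f))^5.2]^0.04
LQ²/(gh_f) = 0.1287; L/(gh_f) = 3.063
Term 1 = ε^1.25·(…)^4.75 = 1.90×10^-11; Term 2 = ν·Q^9.4·(…)^5.2 = 1.91×10^-10
D = 0.66·(1.90×10^-11 + 1.91×10^-10)^0.04 = 0.2707 m = 271 mm
Check: V = 3.56 m/s, Re = 5.77×10^5, f = 0.01316, h_f = 18.3 m ≈ 19.4 m ✓

D ≈ 271 mm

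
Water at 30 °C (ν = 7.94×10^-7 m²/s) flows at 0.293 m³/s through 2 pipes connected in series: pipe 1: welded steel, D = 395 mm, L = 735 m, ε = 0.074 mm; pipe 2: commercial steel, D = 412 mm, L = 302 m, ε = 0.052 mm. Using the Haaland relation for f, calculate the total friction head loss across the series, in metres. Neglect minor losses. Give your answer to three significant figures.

Pipe 1: V = 2.391 m/s, Re = 1.19×10^6, ε/D = 1.87×10^-4, f = 0.01433, h_1 = f(L/D)V²/2g = 7.770 m
Pipe 2: V = 2.198 m/s, Re = 1.14×10^6, ε/D = 1.26×10^-4, f = 0.01358, h_2 = f(L/D)V²/2g = 2.450 m
Series → Q common, losses add: H = Σh = 10.22 m

H ≈ 10.2 m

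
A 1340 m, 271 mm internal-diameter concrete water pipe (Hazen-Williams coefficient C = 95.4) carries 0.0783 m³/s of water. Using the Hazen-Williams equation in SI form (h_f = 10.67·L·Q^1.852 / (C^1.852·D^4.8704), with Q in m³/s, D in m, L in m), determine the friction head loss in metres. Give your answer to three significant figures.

h_f = 10.67·1340·0.0783^1.852 / (95.4^1.852·0.271^4.8704) = 15.92 m

h_f ≈ 15.9 m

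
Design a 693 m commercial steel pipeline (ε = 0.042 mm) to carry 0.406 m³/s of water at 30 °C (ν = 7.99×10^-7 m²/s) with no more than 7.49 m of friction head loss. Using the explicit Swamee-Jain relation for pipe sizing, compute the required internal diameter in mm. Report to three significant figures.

Swamee-Jain (Type III): D = 0.66·[ε^1.25·(LQ²/(gh_f))^4.75 + ν·Q^9.4·(L/(gh_f))^5.2]^0.04
LQ²/(gh_f) = 1.555; L/(gh_f) = 9.432
Term 1 = ε^1.25·(…)^4.75 = 2.75×10^-5; Term 2 = ν·Q^9.4·(…)^5.2 = 1.95×10^-5
D = 0.66·(2.75×10^-5 + 1.95×10^-5)^0.04 = 0.4430 m = 443 mm
Check: V = 2.63 m/s, Re = 1.46×10^6, f = 0.01304, h_f = 7.21 m ≈ 7.49 m ✓

D ≈ 443 mm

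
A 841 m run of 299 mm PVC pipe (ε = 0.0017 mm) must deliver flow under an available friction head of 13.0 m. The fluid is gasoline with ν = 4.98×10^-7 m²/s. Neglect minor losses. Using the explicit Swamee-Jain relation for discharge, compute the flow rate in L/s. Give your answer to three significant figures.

Swamee-Jain (Type II): Q = -0.965·√(gD⁵h_f/L)·ln[ε/(3.7D) + √(3.17ν²L/(gD³h_f))]
√(gD⁵h_f/L) = √(9.81·0.299⁵·13.0/841) = 0.01904
ε/(3.7D) = 1.54×10^-6; √(3.17ν²L/(gD³h_f)) = 1.39×10^-5
Q = -0.965·0.01904·ln(1.546×10^-5) = 0.2035 m³/s
Check: V = 2.90 m/s, Re = 1.74×10^6, f = 0.01080, h_f = 13.0 m ≈ 13.0 m ✓

Q ≈ 203 L/s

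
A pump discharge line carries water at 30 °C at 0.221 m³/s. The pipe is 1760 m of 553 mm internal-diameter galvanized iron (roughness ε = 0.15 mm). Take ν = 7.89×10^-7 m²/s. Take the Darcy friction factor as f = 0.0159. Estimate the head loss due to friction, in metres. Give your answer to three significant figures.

V = 4Q/(πD²) = 4·0.221/(π·0.553²) = 0.9201 m/s
h_f = f(L/D)V²/(2g) = 0.01590·(1760/0.553)·0.9201²/(2·9.81) = 2.184 m

h_f ≈ 2.18 m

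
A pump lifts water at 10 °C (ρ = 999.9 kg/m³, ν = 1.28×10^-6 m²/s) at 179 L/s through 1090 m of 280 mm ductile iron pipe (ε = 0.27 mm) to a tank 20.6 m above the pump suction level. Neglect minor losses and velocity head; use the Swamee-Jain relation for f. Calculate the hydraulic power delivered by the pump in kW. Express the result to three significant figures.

P_hyd ≈ 95.2 kW

V = 4Q/(πD²) = 2.907 m/s; Re = 6.36×10^5; ε/D = 9.64×10^-4; f = 0.02006
h_f = f(L/D)V²/2g = 33.64 m
Total head H = z + h_f = 20.6 + 33.64 = 54.24 m
P_hyd = ρgQH = 999.9·9.81·0.179·54.24 = 95.23 kW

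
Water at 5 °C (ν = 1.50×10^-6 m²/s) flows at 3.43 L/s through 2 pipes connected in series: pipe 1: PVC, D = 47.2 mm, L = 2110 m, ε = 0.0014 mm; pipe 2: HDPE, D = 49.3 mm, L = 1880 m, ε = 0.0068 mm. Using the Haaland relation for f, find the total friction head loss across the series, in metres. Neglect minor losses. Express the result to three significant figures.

Pipe 1: V = 1.960 m/s, Re = 6.17×10^4, ε/D = 2.97×10^-5, f = 0.01985, h_1 = f(L/D)V²/2g = 173.8 m
Pipe 2: V = 1.797 m/s, Re = 5.91×10^4, ε/D = 1.38×10^-4, f = 0.02040, h_2 = f(L/D)V²/2g = 128.0 m
Series → Q common, losses add: H = Σh = 301.9 m

H ≈ 302 m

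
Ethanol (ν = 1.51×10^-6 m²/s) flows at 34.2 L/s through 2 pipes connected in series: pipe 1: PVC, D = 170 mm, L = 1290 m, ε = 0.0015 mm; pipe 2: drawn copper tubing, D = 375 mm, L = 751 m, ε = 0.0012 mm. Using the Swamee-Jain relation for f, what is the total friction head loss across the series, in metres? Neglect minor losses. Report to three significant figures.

Pipe 1: V = 1.507 m/s, Re = 1.70×10^5, ε/D = 8.82×10^-6, f = 0.01612, h_1 = f(L/D)V²/2g = 14.15 m
Pipe 2: V = 0.3097 m/s, Re = 7.69×10^4, ε/D = 3.20×10^-6, f = 0.01890, h_2 = f(L/D)V²/2g = 0.1850 m
Series → Q common, losses add: H = Σh = 14.34 m

H ≈ 14.3 m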